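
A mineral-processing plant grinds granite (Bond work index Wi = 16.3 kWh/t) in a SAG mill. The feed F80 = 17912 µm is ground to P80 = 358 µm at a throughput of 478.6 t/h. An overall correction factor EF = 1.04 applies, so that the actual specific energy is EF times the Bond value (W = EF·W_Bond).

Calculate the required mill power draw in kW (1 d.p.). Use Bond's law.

P = 3681.8 kW

W = 10 Wi (1/√P80 − 1/√F80)  [Bond]
W = 10·16.3·(1/√358 − 1/√17912) = 10·16.3·(0.045380) = 7.3969 kWh/t
Corrected W = EF·W_Bond = 1.04·7.3969 = 7.6928 kWh/t
Power = W × throughput = 7.6928 kWh/t × 478.6 t/h = 3681.8 kW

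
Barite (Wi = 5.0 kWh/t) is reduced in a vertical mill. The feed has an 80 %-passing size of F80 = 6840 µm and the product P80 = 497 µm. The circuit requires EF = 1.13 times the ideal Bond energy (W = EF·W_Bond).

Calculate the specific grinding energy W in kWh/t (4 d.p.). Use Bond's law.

W = 10 Wi (1/√P80 − 1/√F80)  [Bond]
1/√497 = 0.044856;  1/√6840 = 0.012091
W = 10·5.0·(0.044856 − 0.012091) = 1.6382 kWh/t
With EF = 1.13: W = 1.6382·1.13 = 1.8512 kWh/t

W = 1.8512 kWh/t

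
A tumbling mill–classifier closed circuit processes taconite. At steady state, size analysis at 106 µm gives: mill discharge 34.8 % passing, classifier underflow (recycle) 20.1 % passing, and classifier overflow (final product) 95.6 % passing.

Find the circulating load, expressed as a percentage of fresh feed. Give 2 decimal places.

CL = 413.61 %

Two-product formula at 106 µm:
(1+r)·d = r·u + o ⇒ r = (o−d)/(d−u)
r = (95.6 − 34.8)/(34.8 − 20.1) = 60.8/14.7 = 4.1361
CL = 100·r = 413.61 %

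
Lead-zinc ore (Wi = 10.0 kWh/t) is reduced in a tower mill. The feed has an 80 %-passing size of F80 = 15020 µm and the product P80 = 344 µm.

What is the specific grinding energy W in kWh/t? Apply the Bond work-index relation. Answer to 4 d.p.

W = 4.5757 kWh/t

W = 10 Wi / √P80 − 10 Wi / √F80
1/√344 = 0.053916;  1/√15020 = 0.008160
W = 10·10.0·(0.053916 − 0.008160) = 4.5757 kWh/t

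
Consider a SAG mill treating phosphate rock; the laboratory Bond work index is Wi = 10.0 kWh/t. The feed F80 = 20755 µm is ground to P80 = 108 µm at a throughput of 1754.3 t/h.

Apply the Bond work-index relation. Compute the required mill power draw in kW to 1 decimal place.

W = 10 Wi (P80^-0.5 − F80^-0.5)
W = 10·10.0·(1/√108 − 1/√20755) = 10·10.0·(0.089284) = 8.9284 kWh/t
Power = W × throughput = 8.9284 kWh/t × 1754.3 t/h = 15663.1 kW

P = 15663.1 kW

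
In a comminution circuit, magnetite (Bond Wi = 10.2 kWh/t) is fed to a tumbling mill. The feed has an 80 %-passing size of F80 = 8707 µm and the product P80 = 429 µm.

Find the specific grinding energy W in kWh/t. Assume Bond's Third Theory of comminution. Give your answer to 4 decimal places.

Bond:  W = 10 Wi (1/√P − 1/√F)
1/√429 = 0.048280;  1/√8707 = 0.010717
W = 10·10.2·(0.048280 − 0.010717) = 3.8315 kWh/t

W = 3.8315 kWh/t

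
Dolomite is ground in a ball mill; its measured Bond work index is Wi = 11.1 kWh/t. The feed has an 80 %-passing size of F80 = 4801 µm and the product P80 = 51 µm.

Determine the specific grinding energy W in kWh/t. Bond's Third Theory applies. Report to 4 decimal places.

W = 13.9411 kWh/t

Bond:  W = 10 Wi (1/√P − 1/√F)
1/√51 = 0.140028;  1/√4801 = 0.014432
W = 10·11.1·(0.140028 − 0.014432) = 13.9411 kWh/t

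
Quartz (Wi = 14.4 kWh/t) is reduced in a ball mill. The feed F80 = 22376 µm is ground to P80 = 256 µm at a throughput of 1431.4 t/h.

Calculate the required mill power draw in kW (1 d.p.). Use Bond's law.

P = 11504.7 kW

W = 10 Wi / √P80 − 10 Wi / √F80
W = 10·14.4·(1/√256 − 1/√22376) = 10·14.4·(0.055815) = 8.0373 kWh/t
P_mill = W·ṁ = 8.0373·1431.4 = 11504.7 kW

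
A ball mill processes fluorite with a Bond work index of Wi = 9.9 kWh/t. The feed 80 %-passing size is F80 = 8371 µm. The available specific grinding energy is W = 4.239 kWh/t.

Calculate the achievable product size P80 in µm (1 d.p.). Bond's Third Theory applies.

P80 = 346.2 µm

W_Bond = 10·Wi·(1/√P₈₀ − 1/√F₈₀)
P80^-0.5 = F80^-0.5 + W/(10 Wi)
  = 4.2390/(10·9.9) + 1/√8371 = 0.042818 + 0.010930 = 0.053748
P80 = (1/0.053748)² = 18.6054² = 346.16 µm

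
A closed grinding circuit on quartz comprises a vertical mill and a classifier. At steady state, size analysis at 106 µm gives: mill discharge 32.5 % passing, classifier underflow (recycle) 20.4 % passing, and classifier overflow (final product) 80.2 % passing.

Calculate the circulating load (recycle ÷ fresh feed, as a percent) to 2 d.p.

Mass balance on the −106 µm fraction:
r = (o − d)/(d − u)
r = (80.2 − 32.5)/(32.5 − 20.4) = 47.7/12.1 = 3.9421
CL = 100·r = 394.21 %

CL = 394.21 %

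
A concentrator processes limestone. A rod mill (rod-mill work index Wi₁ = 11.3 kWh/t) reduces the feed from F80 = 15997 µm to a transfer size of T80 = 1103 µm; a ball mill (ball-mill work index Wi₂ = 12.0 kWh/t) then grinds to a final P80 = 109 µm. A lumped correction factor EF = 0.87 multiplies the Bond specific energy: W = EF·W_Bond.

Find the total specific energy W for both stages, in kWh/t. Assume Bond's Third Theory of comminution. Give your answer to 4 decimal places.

Bond: W = 10·Wi·(1/√P80 − 1/√F80)
Stage 1 (15997→1103 µm, Wi₁=11.3): W₁ = 10·11.3·(0.030110 − 0.007906) = 2.5090 kWh/t
Stage 2 (1103→109 µm, Wi₂=12.0): W₂ = 10·12.0·(0.095783 − 0.030110) = 7.8807 kWh/t
W = W₁ + W₂ = 2.5090 + 7.8807 = 10.3897 kWh/t
Apply correction: 10.3897 × 0.87 = 9.0391 kWh/t

W = 9.0391 kWh/t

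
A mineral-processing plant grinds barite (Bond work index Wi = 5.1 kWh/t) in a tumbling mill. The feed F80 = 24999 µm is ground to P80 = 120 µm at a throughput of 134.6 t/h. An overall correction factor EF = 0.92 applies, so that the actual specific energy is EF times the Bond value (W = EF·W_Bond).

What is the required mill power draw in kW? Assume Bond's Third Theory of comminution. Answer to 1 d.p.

P = 536.6 kW

Bond:  W = 10 Wi (1/√P − 1/√F)
W = 10·5.1·(1/√120 − 1/√24999) = 10·5.1·(0.084962) = 4.3331 kWh/t
Corrected W = EF·W_Bond = 0.92·4.3331 = 3.9864 kWh/t
P_mill = W·ṁ = 3.9864·134.6 = 536.6 kW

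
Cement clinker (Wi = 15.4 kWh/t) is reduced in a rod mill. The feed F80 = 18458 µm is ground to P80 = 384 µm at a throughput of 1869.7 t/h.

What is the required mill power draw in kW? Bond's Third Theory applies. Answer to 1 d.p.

P = 12574.2 kW

W = 10 Wi (1/√P80 − 1/√F80)  [Bond]
W = 10·15.4·(1/√384 − 1/√18458) = 10·15.4·(0.043671) = 6.7253 kWh/t
P = W·T = 6.7253·1869.7 = 12574.2 kW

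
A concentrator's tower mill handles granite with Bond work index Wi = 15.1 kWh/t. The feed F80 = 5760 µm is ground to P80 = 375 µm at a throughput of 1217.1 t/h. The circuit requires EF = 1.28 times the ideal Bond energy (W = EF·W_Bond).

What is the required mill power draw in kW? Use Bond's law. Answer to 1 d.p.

Bond: W = 10·Wi·(1/√P80 − 1/√F80)
W = 10·15.1·(1/√375 − 1/√5760) = 10·15.1·(0.038464) = 5.8080 kWh/t
Apply correction: 5.8080 × 1.28 = 7.4342 kWh/t
P_mill = W·ṁ = 7.4342·1217.1 = 9048.2 kW

P = 9048.2 kW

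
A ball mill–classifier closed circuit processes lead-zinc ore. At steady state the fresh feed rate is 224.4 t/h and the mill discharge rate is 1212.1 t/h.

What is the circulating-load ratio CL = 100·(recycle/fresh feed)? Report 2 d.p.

Mill node: discharge = fresh + recycle.
R = M − F = 1212.1 − 224.4 = 987.7 t/h
CL = 100·R/F = 100·987.7/224.4 = 440.15 %

CL = 440.15 %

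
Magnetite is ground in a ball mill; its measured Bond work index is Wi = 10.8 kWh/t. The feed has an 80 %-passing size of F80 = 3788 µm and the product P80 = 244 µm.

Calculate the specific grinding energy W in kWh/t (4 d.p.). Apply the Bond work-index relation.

W = 5.1592 kWh/t

W = 10 Wi (1/√P80 − 1/√F80)  [Bond]
1/√244 = 0.064018;  1/√3788 = 0.016248
W = 10·10.8·(0.064018 − 0.016248) = 5.1592 kWh/t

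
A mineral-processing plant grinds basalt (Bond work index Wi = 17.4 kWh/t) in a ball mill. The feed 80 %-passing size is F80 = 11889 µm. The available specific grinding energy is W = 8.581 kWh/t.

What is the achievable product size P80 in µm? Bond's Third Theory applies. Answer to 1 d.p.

Bond:  W = 10 Wi (1/√P − 1/√F)
⇒ 1/√P80 = W/(10 Wi) + 1/√F80
  = 8.5810/(10·17.4) + 1/√11889 = 0.049316 + 0.009171 = 0.058487
P80 = (1/0.058487)² = 17.0977² = 292.33 µm

P80 = 292.3 µm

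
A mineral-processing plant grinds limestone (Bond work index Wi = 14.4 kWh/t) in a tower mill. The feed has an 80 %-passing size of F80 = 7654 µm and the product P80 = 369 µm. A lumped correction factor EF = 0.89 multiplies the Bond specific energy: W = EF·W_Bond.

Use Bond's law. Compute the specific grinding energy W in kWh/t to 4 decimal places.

W = 5.2068 kWh/t

W_Bond = 10·Wi·(1/√P₈₀ − 1/√F₈₀)
1/√369 = 0.052058;  1/√7654 = 0.011430
W = 10·14.4·(0.052058 − 0.011430) = 5.8504 kWh/t
With EF = 0.89: W = 5.8504·0.89 = 5.2068 kWh/t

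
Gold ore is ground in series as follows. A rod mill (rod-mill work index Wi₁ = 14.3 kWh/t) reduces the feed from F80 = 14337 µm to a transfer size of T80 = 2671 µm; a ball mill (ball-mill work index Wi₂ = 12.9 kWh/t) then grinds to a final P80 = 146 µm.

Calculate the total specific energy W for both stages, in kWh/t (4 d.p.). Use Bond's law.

W = 10·Wi·(P80^(-½) − F80^(-½))
Stage 1 (14337→2671 µm, Wi₁=14.3): W₁ = 10·14.3·(0.019349 − 0.008352) = 1.5727 kWh/t
Stage 2 (2671→146 µm, Wi₂=12.9): W₂ = 10·12.9·(0.082761 − 0.019349) = 8.1801 kWh/t
W = W₁ + W₂ = 1.5727 + 8.1801 = 9.7527 kWh/t

W = 9.7527 kWh/t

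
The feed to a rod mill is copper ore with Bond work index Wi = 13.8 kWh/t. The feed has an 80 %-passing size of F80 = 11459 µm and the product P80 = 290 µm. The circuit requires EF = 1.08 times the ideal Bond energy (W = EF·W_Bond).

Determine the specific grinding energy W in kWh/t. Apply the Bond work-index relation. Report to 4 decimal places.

W = 7.3596 kWh/t

W = 10 Wi (1/√P80 − 1/√F80)  [Bond]
1/√290 = 0.058722;  1/√11459 = 0.009342
W = 10·13.8·(0.058722 − 0.009342) = 6.8145 kWh/t
With EF = 1.08: W = 6.8145·1.08 = 7.3596 kWh/t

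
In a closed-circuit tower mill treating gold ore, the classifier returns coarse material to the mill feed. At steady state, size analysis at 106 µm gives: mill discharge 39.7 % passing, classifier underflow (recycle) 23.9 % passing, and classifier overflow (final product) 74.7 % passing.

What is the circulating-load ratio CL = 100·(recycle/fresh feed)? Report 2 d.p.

Classifier node, passing 106 µm:
(1+r)·d = r·u + o ⇒ r = (o−d)/(d−u)
r = (74.7 − 39.7)/(39.7 − 23.9) = 35.0/15.8 = 2.2152
CL = 100·r = 221.52 %

CL = 221.52 %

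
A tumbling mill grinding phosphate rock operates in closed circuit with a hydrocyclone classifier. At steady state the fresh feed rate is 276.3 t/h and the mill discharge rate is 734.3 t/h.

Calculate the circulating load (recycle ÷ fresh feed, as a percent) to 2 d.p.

Steady state: M = F + R.
R = M − F = 734.3 − 276.3 = 458.0 t/h
CL = 100·R/F = 100·458.0/276.3 = 165.76 %

CL = 165.76 %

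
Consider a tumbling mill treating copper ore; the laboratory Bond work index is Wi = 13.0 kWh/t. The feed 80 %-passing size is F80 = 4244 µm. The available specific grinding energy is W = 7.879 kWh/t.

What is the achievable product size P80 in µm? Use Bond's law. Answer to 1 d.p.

Bond:  W = 10 Wi (1/√P − 1/√F)
P80^(−½) = W/(10 Wi) + F80^(−½)
  = 7.8790/(10·13.0) + 1/√4244 = 0.060608 + 0.015350 = 0.075958
P80 = (1/0.075958)² = 13.1652² = 173.32 µm

P80 = 173.3 µm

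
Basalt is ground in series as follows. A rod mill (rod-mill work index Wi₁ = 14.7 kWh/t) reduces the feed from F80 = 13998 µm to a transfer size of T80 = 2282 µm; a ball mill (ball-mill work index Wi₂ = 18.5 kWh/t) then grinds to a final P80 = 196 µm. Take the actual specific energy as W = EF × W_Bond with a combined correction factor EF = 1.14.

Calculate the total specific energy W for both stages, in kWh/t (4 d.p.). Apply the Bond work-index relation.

W = 12.7410 kWh/t

W = 10 Wi (1/√P80 − 1/√F80)  [Bond]
Stage 1 (13998→2282 µm, Wi₁=14.7): W₁ = 10·14.7·(0.020934 − 0.008452) = 1.8348 kWh/t
Stage 2 (2282→196 µm, Wi₂=18.5): W₂ = 10·18.5·(0.071429 − 0.020934) = 9.3416 kWh/t
W = W₁ + W₂ = 1.8348 + 9.3416 = 11.1763 kWh/t
Apply correction: 11.1763 × 1.14 = 12.7410 kWh/t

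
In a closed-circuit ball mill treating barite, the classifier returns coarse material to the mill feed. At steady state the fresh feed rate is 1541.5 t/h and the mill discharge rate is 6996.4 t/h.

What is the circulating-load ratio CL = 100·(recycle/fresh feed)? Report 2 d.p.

Mill node: discharge = fresh + recycle.
R = M − F = 6996.4 − 1541.5 = 5454.9 t/h
CL = 100·R/F = 100·5454.9/1541.5 = 353.87 %

CL = 353.87 %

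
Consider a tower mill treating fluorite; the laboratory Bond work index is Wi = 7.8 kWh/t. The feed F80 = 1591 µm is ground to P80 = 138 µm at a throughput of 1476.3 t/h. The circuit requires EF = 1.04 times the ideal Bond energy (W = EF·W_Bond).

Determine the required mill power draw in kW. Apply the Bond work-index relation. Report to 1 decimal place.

P = 7192.0 kW

W = 10·Wi·(P80^(-½) − F80^(-½))
W = 10·7.8·(1/√138 − 1/√1591) = 10·7.8·(0.060055) = 4.6843 kWh/t
Apply correction: 4.6843 × 1.04 = 4.8717 kWh/t
Mill draw = 4.8717 × 1476.3 = 7192.0 kW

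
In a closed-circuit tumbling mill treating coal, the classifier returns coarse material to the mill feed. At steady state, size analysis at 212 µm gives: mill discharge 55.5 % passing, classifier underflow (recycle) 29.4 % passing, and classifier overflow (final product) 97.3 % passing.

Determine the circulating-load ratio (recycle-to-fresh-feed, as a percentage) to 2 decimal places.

Classifier node, passing 212 µm:
d + r·d = r·u + o → r(d−u) = o−d
r = (97.3 − 55.5)/(55.5 − 29.4) = 41.8/26.1 = 1.6015
CL = 100·r = 160.15 %

CL = 160.15 %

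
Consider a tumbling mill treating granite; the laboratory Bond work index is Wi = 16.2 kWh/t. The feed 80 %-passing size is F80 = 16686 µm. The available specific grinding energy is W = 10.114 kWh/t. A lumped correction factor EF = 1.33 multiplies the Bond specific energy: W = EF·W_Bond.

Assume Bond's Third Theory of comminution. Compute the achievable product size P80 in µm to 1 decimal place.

Bond: W = 10·Wi·(1/√P80 − 1/√F80)
W_Bond = W / EF = 10.114 / 1.33 = 7.6045 kWh/t
⇒ 1/√P80 = W_Bond/(10·Wi) + 1/√F80
  = 7.6045/(10·16.2) + 1/√16686 = 0.046941 + 0.007741 = 0.054683
P80 = (1/0.054683)² = 18.2873² = 334.42 µm

P80 = 334.4 µm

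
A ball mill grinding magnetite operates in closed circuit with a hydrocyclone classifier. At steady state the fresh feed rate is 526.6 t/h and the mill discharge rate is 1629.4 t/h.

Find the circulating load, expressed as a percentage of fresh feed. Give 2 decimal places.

CL = 209.42 %

Mill node: discharge = fresh + recycle.
R = M − F = 1629.4 − 526.6 = 1102.8 t/h
CL = 100·R/F = 100·1102.8/526.6 = 209.42 %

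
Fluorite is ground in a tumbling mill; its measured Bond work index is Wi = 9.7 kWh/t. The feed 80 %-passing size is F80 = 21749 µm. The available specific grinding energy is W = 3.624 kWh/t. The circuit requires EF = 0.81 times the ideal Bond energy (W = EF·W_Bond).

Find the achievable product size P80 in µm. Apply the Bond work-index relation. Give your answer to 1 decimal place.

P80 = 357.3 µm

W = 10·Wi·(P80^(-½) − F80^(-½))
W_Bond = W / EF = 3.624 / 0.81 = 4.4741 kWh/t
⇒ 1/√P80 = W_Bond/(10 Wi) + 1/√F80
  = 4.4741/(10·9.7) + 1/√21749 = 0.046124 + 0.006781 = 0.052905
P80 = (1/0.052905)² = 18.9017² = 357.27 µm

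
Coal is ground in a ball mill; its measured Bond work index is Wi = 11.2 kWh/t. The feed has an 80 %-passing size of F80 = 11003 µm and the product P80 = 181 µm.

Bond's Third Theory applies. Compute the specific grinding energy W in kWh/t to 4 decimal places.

W = 10·Wi·(P80^(-½) − F80^(-½))
1/√181 = 0.074329;  1/√11003 = 0.009533
W = 10·11.2·(0.074329 − 0.009533) = 7.2572 kWh/t

W = 7.2572 kWh/t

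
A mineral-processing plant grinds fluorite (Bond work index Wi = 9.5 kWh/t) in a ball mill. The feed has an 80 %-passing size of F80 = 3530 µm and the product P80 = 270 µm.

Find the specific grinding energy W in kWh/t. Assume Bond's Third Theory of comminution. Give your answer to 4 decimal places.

W = 10 Wi (1/√P80 − 1/√F80)  [Bond]
1/√270 = 0.060858;  1/√3530 = 0.016831
W = 10·9.5·(0.060858 − 0.016831) = 4.1826 kWh/t

W = 4.1826 kWh/t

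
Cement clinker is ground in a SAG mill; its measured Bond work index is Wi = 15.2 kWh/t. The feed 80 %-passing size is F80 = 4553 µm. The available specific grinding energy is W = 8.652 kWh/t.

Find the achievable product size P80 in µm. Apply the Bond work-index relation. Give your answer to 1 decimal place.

W = 10 Wi / √P80 − 10 Wi / √F80
⇒ 1/√P80 = W/(10 Wi) + 1/√F80
  = 8.6520/(10·15.2) + 1/√4553 = 0.056921 + 0.014820 = 0.071741
P80 = (1/0.071741)² = 13.9390² = 194.30 µm

P80 = 194.3 µm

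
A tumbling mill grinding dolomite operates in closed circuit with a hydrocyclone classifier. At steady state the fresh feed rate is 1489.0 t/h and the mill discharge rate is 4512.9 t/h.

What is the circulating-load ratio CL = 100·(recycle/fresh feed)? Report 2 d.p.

CL = 203.08 %

Discharge = new feed + return, hence
R = M − F = 4512.9 − 1489.0 = 3023.9 t/h
CL = 100·R/F = 100·3023.9/1489.0 = 203.08 %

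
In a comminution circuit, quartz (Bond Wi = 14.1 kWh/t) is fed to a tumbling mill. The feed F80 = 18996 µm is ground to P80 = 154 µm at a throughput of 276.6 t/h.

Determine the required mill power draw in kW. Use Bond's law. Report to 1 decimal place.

P = 2859.8 kW

W = 10 Wi (P80^-0.5 − F80^-0.5)
W = 10·14.1·(1/√154 − 1/√18996) = 10·14.1·(0.073327) = 10.3391 kWh/t
Mill draw = 10.3391 × 276.6 = 2859.8 kW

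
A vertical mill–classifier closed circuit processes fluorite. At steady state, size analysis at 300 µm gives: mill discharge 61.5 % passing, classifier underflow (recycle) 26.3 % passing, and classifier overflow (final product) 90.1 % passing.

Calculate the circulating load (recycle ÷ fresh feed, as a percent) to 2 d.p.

Balance %-passing 300 µm (r = R/F):
d + r·d = r·u + o → r(d−u) = o−d
r = (90.1 − 61.5)/(61.5 − 26.3) = 28.6/35.2 = 0.8125
CL = 100·r = 81.25 %

CL = 81.25 %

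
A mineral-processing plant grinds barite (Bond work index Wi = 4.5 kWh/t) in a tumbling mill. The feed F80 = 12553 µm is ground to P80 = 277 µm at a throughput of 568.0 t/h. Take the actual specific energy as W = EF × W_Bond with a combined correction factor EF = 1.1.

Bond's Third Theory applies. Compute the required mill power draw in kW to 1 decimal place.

P = 1438.4 kW

W = 10·Wi·[P80^(−½) − F80^(−½)]
W = 10·4.5·(1/√277 − 1/√12553) = 10·4.5·(0.051159) = 2.3021 kWh/t
Apply correction: 2.3021 × 1.1 = 2.5324 kWh/t
P = W·T = 2.5324·568.0 = 1438.4 kW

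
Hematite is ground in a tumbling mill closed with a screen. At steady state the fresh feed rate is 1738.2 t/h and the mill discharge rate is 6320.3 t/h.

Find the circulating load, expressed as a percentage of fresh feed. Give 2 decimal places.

CL = 263.61 %

Mill node: discharge = fresh + recycle.
R = M − F = 6320.3 − 1738.2 = 4582.1 t/h
CL = 100·R/F = 100·4582.1/1738.2 = 263.61 %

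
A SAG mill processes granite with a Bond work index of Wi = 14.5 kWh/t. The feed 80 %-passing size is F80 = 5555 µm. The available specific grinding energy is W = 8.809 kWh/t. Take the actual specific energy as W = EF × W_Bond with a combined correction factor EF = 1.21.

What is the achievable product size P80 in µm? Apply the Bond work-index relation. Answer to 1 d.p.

W_Bond = 10·Wi·(1/√P₈₀ − 1/√F₈₀)
W_Bond = W / EF = 8.809 / 1.21 = 7.2802 kWh/t
⇒ 1/√P80 = W_Bond/(10 Wi) + 1/√F80
  = 7.2802/(10·14.5) + 1/√5555 = 0.050208 + 0.013417 = 0.063625
P80 = (1/0.063625)² = 15.7171² = 247.03 µm

P80 = 247.0 µm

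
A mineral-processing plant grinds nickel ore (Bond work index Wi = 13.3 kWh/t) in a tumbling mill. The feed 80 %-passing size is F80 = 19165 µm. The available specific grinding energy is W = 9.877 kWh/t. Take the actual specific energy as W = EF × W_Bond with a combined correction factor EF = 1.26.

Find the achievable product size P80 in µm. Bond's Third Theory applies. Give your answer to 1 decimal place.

W = 10 Wi (P80^-0.5 − F80^-0.5)
W_Bond = W / EF = 9.877 / 1.26 = 7.8389 kWh/t
P80^(−½) = W_Bond/(10 Wi) + F80^(−½)
  = 7.8389/(10·13.3) + 1/√19165 = 0.058939 + 0.007223 = 0.066162
P80 = (1/0.066162)² = 15.1143² = 228.44 µm

P80 = 228.4 µm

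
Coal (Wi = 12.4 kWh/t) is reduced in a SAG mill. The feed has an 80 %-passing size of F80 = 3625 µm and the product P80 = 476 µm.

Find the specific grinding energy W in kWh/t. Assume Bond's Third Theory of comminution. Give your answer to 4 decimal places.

W = 10·Wi·[P80^(−½) − F80^(−½)]
1/√476 = 0.045835;  1/√3625 = 0.016609
W = 10·12.4·(0.045835 − 0.016609) = 3.6240 kWh/t

W = 3.6240 kWh/t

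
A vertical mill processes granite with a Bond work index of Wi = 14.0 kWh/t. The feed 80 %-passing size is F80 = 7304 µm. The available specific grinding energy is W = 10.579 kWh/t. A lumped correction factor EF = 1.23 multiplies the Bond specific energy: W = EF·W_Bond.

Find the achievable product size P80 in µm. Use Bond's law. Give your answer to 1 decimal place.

P80 = 187.0 µm

W = 10 Wi (P80^-0.5 − F80^-0.5)
W_Bond = W / EF = 10.579 / 1.23 = 8.6008 kWh/t
P80^(−½) = W_Bond/(10 Wi) + F80^(−½)
  = 8.6008/(10·14.0) + 1/√7304 = 0.061434 + 0.011701 = 0.073135
P80 = (1/0.073135)² = 13.6733² = 186.96 µm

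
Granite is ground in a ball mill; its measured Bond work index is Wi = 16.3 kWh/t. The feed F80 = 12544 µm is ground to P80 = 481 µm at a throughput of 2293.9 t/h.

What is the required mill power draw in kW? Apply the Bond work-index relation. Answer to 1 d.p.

W = 10·Wi·[P80^(−½) − F80^(−½)]
W = 10·16.3·(1/√481 − 1/√12544) = 10·16.3·(0.036668) = 5.9768 kWh/t
Mill draw = 5.9768 × 2293.9 = 13710.2 kW

P = 13710.2 kW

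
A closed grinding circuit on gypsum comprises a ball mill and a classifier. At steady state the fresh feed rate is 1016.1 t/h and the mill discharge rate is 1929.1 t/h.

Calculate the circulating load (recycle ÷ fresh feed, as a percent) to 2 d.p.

Mill node: discharge = fresh + recycle.
R = M − F = 1929.1 − 1016.1 = 913.0 t/h
CL = 100·R/F = 100·913.0/1016.1 = 89.85 %

CL = 89.85 %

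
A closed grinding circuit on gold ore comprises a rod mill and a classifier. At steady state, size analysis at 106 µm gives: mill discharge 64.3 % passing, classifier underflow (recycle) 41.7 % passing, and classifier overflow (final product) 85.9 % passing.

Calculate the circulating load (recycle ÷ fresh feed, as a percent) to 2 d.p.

CL = 95.58 %

Let r = R/F. Size balance at 106 µm:
(1+r)d = ru + o → r = (o−d)/(d−u)
r = (85.9 − 64.3)/(64.3 − 41.7) = 21.6/22.6 = 0.9558
CL = 100·r = 95.58 %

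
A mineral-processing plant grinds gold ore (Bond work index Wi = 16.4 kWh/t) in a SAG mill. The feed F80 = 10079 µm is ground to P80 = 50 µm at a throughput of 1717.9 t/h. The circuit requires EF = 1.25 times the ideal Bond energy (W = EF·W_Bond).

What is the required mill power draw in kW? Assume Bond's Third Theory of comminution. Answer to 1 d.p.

P = 46296.4 kW

W = 10 Wi (1/√P80 − 1/√F80)  [Bond]
W = 10·16.4·(1/√50 − 1/√10079) = 10·16.4·(0.131461) = 21.5595 kWh/t
Apply correction: 21.5595 × 1.25 = 26.9494 kWh/t
Power = W × throughput = 26.9494 kWh/t × 1717.9 t/h = 46296.4 kW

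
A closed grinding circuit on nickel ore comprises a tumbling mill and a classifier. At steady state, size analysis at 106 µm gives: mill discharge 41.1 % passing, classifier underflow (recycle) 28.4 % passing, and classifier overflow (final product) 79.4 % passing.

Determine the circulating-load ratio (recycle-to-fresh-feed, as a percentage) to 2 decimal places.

CL = 301.57 %

Classifier node, passing 106 µm:
(1+r)d = ru + o → r = (o−d)/(d−u)
r = (79.4 − 41.1)/(41.1 − 28.4) = 38.3/12.7 = 3.0157
CL = 100·r = 301.57 %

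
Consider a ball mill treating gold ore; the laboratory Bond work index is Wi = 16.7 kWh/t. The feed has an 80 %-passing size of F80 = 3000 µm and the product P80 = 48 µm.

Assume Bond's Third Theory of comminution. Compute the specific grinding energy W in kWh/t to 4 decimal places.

W = 10·Wi·[P80^(−½) − F80^(−½)]
1/√48 = 0.144338;  1/√3000 = 0.018257
W = 10·16.7·(0.144338 − 0.018257) = 21.0554 kWh/t

W = 21.0554 kWh/t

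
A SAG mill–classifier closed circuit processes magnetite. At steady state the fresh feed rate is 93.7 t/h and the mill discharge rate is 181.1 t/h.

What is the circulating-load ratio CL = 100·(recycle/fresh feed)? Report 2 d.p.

Discharge = new feed + return, hence
R = M − F = 181.1 − 93.7 = 87.4 t/h
CL = 100·R/F = 100·87.4/93.7 = 93.28 %

CL = 93.28 %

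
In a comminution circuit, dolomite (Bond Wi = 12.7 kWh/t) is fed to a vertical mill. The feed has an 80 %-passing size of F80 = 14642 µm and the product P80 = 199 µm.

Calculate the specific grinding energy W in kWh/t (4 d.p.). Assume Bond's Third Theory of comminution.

W = 7.9532 kWh/t

Bond: W = 10·Wi·(1/√P80 − 1/√F80)
1/√199 = 0.070888;  1/√14642 = 0.008264
W = 10·12.7·(0.070888 − 0.008264) = 7.9532 kWh/t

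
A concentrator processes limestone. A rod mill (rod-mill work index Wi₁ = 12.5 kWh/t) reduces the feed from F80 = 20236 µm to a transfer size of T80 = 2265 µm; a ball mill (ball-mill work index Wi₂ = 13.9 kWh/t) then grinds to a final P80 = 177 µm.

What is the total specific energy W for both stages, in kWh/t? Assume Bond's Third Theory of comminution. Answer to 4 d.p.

W = 10 Wi (P80^-0.5 − F80^-0.5)
Stage 1 (20236→2265 µm, Wi₁=12.5): W₁ = 10·12.5·(0.021012 − 0.007030) = 1.7478 kWh/t
Stage 2 (2265→177 µm, Wi₂=13.9): W₂ = 10·13.9·(0.075165 − 0.021012) = 7.5272 kWh/t
W = W₁ + W₂ = 1.7478 + 7.5272 = 9.2750 kWh/t

W = 9.2750 kWh/t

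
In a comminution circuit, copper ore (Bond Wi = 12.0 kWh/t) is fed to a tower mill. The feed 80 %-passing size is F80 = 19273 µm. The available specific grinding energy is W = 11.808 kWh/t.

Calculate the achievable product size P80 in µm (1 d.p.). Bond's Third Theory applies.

P80 = 89.7 µm

W_Bond = 10·Wi·(1/√P₈₀ − 1/√F₈₀)
⇒ 1/√P80 = W/(10 Wi) + 1/√F80
  = 11.8080/(10·12.0) + 1/√19273 = 0.098400 + 0.007203 = 0.105603
P80 = (1/0.105603)² = 9.4694² = 89.67 µm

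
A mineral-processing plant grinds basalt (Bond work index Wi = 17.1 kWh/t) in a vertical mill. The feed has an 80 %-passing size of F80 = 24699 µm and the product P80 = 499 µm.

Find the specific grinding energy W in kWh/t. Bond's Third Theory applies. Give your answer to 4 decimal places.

W = 6.5669 kWh/t

Bond: W = 10·Wi·(1/√P80 − 1/√F80)
1/√499 = 0.044766;  1/√24699 = 0.006363
W = 10·17.1·(0.044766 − 0.006363) = 6.5669 kWh/t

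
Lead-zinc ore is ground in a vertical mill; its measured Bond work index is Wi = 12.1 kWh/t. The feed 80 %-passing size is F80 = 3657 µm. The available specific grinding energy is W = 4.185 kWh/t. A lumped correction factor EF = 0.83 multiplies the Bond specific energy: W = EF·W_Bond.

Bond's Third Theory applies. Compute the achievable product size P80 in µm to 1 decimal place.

P80 = 295.2 µm

Bond:  W = 10 Wi (1/√P − 1/√F)
W_Bond = W / EF = 4.185 / 0.83 = 5.0422 kWh/t
P80^(−½) = W_Bond/(10 Wi) + F80^(−½)
  = 5.0422/(10·12.1) + 1/√3657 = 0.041671 + 0.016536 = 0.058207
P80 = (1/0.058207)² = 17.1800² = 295.15 µm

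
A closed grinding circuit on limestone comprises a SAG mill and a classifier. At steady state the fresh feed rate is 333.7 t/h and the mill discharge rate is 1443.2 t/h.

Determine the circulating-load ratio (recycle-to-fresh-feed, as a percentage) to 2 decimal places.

Mill node: discharge = fresh + recycle.
R = M − F = 1443.2 − 333.7 = 1109.5 t/h
CL = 100·R/F = 100·1109.5/333.7 = 332.48 %

CL = 332.48 %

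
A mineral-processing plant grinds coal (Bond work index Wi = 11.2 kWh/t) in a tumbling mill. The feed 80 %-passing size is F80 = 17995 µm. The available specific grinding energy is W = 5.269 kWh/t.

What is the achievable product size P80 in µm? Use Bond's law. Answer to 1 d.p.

P80 = 336.7 µm

W = 10·Wi·(P80^(-½) − F80^(-½))
1/√P80 = 1/√F80 + W/(10·Wi)
  = 5.2690/(10·11.2) + 1/√17995 = 0.047045 + 0.007455 = 0.054499
P80 = (1/0.054499)² = 18.3489² = 336.68 µm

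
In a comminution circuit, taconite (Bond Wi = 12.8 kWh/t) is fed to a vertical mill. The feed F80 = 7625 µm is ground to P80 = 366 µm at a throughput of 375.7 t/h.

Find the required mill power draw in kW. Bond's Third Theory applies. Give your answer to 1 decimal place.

P = 1963.0 kW

Bond:  W = 10 Wi (1/√P − 1/√F)
W = 10·12.8·(1/√366 − 1/√7625) = 10·12.8·(0.040819) = 5.2248 kWh/t
P = W·T = 5.2248·375.7 = 1963.0 kW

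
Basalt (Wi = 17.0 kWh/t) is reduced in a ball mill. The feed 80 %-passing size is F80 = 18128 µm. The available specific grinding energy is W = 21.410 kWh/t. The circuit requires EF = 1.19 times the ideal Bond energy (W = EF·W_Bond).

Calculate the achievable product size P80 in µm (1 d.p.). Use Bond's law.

W_Bond = 10·Wi·(1/√P₈₀ − 1/√F₈₀)
W_Bond = W / EF = 21.410 / 1.19 = 17.9916 kWh/t
P80^-0.5 = F80^-0.5 + W_Bond/(10 Wi)
  = 17.9916/(10·17.0) + 1/√18128 = 0.105833 + 0.007427 = 0.113260
P80 = (1/0.113260)² = 8.8292² = 77.96 µm

P80 = 78.0 µm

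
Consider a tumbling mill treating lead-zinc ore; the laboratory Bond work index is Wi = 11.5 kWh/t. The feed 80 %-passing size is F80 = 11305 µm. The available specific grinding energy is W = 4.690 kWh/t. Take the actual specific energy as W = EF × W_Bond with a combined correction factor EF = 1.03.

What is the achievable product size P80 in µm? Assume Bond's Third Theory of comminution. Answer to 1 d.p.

P80 = 416.5 µm

Bond:  W = 10 Wi (1/√P − 1/√F)
W_Bond = W / EF = 4.690 / 1.03 = 4.5534 kWh/t
1/√P80 = 1/√F80 + W_Bond/(10·Wi)
  = 4.5534/(10·11.5) + 1/√11305 = 0.039595 + 0.009405 = 0.049000
P80 = (1/0.049000)² = 20.4082² = 416.49 µm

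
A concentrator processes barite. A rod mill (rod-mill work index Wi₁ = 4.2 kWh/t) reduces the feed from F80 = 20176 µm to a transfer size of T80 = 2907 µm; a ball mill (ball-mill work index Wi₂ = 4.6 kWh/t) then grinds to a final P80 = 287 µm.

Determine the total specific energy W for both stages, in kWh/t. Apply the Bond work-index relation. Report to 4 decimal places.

W = 10 Wi / √P80 − 10 Wi / √F80
Stage 1 (20176→2907 µm, Wi₁=4.2): W₁ = 10·4.2·(0.018547 − 0.007040) = 0.4833 kWh/t
Stage 2 (2907→287 µm, Wi₂=4.6): W₂ = 10·4.6·(0.059028 − 0.018547) = 1.8621 kWh/t
W = W₁ + W₂ = 0.4833 + 1.8621 = 2.3454 kWh/t

W = 2.3454 kWh/t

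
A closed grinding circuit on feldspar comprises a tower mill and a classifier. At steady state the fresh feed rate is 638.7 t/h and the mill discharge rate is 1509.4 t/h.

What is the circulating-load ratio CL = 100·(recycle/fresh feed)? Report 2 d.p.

Steady state: M = F + R.
R = M − F = 1509.4 − 638.7 = 870.7 t/h
CL = 100·R/F = 100·870.7/638.7 = 136.32 %

CL = 136.32 %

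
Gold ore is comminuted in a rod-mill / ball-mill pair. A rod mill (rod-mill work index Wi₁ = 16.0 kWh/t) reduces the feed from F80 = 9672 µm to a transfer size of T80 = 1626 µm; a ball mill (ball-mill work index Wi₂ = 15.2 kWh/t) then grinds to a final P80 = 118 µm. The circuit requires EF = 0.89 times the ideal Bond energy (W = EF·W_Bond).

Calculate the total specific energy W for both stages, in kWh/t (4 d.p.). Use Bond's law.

Bond: W = 10·Wi·(1/√P80 − 1/√F80)
Stage 1 (9672→1626 µm, Wi₁=16.0): W₁ = 10·16.0·(0.024799 − 0.010168) = 2.3410 kWh/t
Stage 2 (1626→118 µm, Wi₂=15.2): W₂ = 10·15.2·(0.092057 − 0.024799) = 10.2232 kWh/t
W = W₁ + W₂ = 2.3410 + 10.2232 = 12.5642 kWh/t
W_actual = 0.89 × 12.5642 = 11.1822 kWh/t

W = 11.1822 kWh/t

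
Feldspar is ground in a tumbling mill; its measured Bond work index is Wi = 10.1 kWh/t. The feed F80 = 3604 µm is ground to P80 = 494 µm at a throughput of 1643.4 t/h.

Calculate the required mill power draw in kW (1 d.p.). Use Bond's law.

W = 10 Wi (1/√P80 − 1/√F80)  [Bond]
W = 10·10.1·(1/√494 − 1/√3604) = 10·10.1·(0.028335) = 2.8618 kWh/t
Power = W × throughput = 2.8618 kWh/t × 1643.4 t/h = 4703.1 kW

P = 4703.1 kW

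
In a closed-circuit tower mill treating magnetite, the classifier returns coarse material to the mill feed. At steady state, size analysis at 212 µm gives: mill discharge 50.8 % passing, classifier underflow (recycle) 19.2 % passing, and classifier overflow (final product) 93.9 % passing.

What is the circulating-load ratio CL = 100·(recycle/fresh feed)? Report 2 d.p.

CL = 136.39 %

Classifier node, passing 212 µm:
Fd + Rd = Ru + Fo ⇒ R/F = (o−d)/(d−u)
r = (93.9 − 50.8)/(50.8 − 19.2) = 43.1/31.6 = 1.3639
CL = 100·r = 136.39 %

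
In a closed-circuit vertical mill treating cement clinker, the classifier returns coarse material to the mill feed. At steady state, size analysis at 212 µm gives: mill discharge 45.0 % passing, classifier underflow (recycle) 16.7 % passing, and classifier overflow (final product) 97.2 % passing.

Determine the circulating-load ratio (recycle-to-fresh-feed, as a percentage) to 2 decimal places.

Classifier node, passing 212 µm:
(1+r)d = ru + o → r = (o−d)/(d−u)
r = (97.2 − 45.0)/(45.0 − 16.7) = 52.2/28.3 = 1.8445
CL = 100·r = 184.45 %

CL = 184.45 %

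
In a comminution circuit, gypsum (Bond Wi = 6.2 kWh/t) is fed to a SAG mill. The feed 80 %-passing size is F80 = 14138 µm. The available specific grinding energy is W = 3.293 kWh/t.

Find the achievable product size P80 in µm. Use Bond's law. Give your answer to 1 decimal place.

P80 = 264.2 µm

W = 10 Wi (1/√P80 − 1/√F80)  [Bond]
P80^(−½) = W/(10 Wi) + F80^(−½)
  = 3.2930/(10·6.2) + 1/√14138 = 0.053113 + 0.008410 = 0.061523
P80 = (1/0.061523)² = 16.2541² = 264.19 µm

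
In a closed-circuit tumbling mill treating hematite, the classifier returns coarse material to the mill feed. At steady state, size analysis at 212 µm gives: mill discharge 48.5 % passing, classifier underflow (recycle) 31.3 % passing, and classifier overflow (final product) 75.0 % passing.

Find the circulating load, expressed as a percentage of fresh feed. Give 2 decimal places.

CL = 154.07 %

Two-product formula at 212 µm:
Fd + Rd = Ru + Fo ⇒ R/F = (o−d)/(d−u)
r = (75.0 − 48.5)/(48.5 − 31.3) = 26.5/17.2 = 1.5407
CL = 100·r = 154.07 %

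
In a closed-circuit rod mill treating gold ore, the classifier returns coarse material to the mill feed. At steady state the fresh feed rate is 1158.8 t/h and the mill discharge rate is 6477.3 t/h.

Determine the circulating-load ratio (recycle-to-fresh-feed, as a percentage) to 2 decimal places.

CL = 458.97 %

Discharge = new feed + return, hence
R = M − F = 6477.3 − 1158.8 = 5318.5 t/h
CL = 100·R/F = 100·5318.5/1158.8 = 458.97 %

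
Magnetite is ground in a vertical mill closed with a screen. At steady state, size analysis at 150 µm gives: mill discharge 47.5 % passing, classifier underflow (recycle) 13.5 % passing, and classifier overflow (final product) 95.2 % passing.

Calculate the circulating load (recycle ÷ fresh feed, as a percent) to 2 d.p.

CL = 140.29 %

Mass balance on the −150 µm fraction:
(1+r)·d = r·u + o ⇒ r = (o−d)/(d−u)
r = (95.2 − 47.5)/(47.5 − 13.5) = 47.7/34.0 = 1.4029
CL = 100·r = 140.29 %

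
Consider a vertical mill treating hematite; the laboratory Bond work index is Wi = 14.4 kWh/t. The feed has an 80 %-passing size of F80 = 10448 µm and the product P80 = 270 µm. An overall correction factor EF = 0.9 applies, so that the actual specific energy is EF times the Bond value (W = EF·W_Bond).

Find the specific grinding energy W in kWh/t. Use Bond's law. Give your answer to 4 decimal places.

Bond: W = 10·Wi·(1/√P80 − 1/√F80)
1/√270 = 0.060858;  1/√10448 = 0.009783
W = 10·14.4·(0.060858 − 0.009783) = 7.3548 kWh/t
With EF = 0.9: W = 7.3548·0.9 = 6.6193 kWh/t

W = 6.6193 kWh/t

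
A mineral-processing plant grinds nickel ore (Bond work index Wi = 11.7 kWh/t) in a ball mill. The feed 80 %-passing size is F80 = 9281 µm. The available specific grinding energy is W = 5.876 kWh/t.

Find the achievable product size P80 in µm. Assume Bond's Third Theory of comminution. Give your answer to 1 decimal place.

P80 = 272.3 µm

W = 10·Wi·[P80^(−½) − F80^(−½)]
⇒ 1/√P80 = W/(10·Wi) + 1/√F80
  = 5.8760/(10·11.7) + 1/√9281 = 0.050222 + 0.010380 = 0.060602
P80 = (1/0.060602)² = 16.5010² = 272.28 µm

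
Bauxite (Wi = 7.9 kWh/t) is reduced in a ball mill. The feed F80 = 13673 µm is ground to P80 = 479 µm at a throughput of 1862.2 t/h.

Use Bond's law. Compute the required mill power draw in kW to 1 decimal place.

W = 10·Wi·(P80^(-½) − F80^(-½))
W = 10·7.9·(1/√479 − 1/√13673) = 10·7.9·(0.037139) = 2.9340 kWh/t
Power = W × throughput = 2.9340 kWh/t × 1862.2 t/h = 5463.7 kW

P = 5463.7 kW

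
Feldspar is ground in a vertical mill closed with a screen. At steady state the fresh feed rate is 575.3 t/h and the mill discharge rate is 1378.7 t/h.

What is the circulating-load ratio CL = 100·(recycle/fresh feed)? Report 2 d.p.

CL = 139.65 %

Discharge = new feed + return, hence
R = M − F = 1378.7 − 575.3 = 803.4 t/h
CL = 100·R/F = 100·803.4/575.3 = 139.65 %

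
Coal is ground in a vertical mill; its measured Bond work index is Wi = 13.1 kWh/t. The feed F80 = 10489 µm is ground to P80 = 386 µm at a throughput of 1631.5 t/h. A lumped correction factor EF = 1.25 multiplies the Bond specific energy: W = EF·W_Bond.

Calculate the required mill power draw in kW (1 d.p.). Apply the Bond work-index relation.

P = 10989.4 kW

W_Bond = 10·Wi·(1/√P₈₀ − 1/√F₈₀)
W = 10·13.1·(1/√386 − 1/√10489) = 10·13.1·(0.041135) = 5.3886 kWh/t
Apply correction: 5.3886 × 1.25 = 6.7358 kWh/t
Power = W × throughput = 6.7358 kWh/t × 1631.5 t/h = 10989.4 kW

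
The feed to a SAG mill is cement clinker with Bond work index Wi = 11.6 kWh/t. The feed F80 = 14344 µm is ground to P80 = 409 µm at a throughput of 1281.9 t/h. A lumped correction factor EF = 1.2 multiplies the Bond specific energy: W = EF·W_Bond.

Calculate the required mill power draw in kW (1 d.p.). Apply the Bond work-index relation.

P = 7333.4 kW

W = 10·Wi·[P80^(−½) − F80^(−½)]
W = 10·11.6·(1/√409 − 1/√14344) = 10·11.6·(0.041097) = 4.7673 kWh/t
W_actual = 1.2 × 4.7673 = 5.7207 kWh/t
Mill draw = 5.7207 × 1281.9 = 7333.4 kW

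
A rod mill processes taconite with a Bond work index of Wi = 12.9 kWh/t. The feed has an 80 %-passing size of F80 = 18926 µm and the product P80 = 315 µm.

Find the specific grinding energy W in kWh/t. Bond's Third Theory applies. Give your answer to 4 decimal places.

Bond: W = 10·Wi·(1/√P80 − 1/√F80)
1/√315 = 0.056344;  1/√18926 = 0.007269
W = 10·12.9·(0.056344 − 0.007269) = 6.3306 kWh/t

W = 6.3306 kWh/t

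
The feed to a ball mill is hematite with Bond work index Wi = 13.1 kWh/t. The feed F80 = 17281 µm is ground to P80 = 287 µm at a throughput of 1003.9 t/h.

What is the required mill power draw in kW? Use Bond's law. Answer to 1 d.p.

Bond: W = 10·Wi·(1/√P80 − 1/√F80)
W = 10·13.1·(1/√287 − 1/√17281) = 10·13.1·(0.051421) = 6.7362 kWh/t
P_mill = W·ṁ = 6.7362·1003.9 = 6762.4 kW

P = 6762.4 kW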